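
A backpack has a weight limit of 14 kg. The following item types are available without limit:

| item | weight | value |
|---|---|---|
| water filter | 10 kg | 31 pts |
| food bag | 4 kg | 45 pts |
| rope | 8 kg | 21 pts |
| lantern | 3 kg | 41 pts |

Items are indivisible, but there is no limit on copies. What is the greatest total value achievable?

Best value-per-unit is lantern at 41/3; filling with it alone gives 4×41 = 164.
Optimal mix: 2×food bag + 2×lantern → weight 14, value 172.

172 pts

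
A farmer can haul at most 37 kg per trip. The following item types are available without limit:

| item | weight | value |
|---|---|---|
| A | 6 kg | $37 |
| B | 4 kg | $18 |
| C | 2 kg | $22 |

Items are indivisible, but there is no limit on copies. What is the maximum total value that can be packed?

$396

Best value-per-unit is C at 22/2, and filling with it alone uses weight 18×2=36. No mix of the others beats 18×22 = 396.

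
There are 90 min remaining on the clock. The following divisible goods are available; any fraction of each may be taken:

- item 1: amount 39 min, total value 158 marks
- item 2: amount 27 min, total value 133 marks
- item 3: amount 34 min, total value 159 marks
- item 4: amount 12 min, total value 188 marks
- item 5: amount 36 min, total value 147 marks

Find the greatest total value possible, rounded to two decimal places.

549.42

Take in order of value per unit:
- item 4 (188/12 per unit): all 12 → value 188, running total 188.00
- item 2 (133/27 per unit): all 27 → value 133, running total 321.00
- item 3 (159/34 per unit): all 34 → value 159, running total 480.00
- item 5 (147/36 per unit): 17 of 36 → value 17×147/36 = 69.4167, running total 549.42
Total 549.42.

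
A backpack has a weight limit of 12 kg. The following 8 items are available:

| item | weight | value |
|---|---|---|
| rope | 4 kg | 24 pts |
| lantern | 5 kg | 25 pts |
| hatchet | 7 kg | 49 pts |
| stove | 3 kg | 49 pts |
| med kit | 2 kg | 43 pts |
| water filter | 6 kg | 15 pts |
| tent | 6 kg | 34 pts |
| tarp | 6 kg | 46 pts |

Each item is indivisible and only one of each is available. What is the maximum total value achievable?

Check high-value combinations within 12 kg:
- hatchet+stove+med kit: weight 7+3+2=12, value 49+49+43=141
- stove+med kit+tarp: weight 3+2+6=11, value 49+43+46=138
- stove+med kit+tent: weight 3+2+6=11, value 49+43+34=126
- lantern+stove+med kit: weight 5+3+2=10, value 25+49+43=117
Best: 141 pts.

141 pts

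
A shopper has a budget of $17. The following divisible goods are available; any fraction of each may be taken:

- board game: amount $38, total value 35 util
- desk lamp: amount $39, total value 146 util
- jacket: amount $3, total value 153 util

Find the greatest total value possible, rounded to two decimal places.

205.41

Take in order of value per unit:
- jacket (153/3 per unit): all 3 → value 153, running total 153.00
- desk lamp (146/39 per unit): 14 of 39 → value 14×146/39 = 52.4103, running total 205.41
Total 205.41.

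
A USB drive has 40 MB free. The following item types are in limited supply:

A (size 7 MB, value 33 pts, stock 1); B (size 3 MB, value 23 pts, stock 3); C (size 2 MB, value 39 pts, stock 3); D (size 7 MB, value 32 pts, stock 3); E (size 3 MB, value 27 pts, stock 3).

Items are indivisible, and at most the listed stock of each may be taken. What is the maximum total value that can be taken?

Top feasible selections:
- 1×A + 3×B + 3×C + 1×D + 3×E: size 38, value 332
- 3×B + 3×C + 2×D + 3×E: size 38, value 331
Best: 332 pts.

332 pts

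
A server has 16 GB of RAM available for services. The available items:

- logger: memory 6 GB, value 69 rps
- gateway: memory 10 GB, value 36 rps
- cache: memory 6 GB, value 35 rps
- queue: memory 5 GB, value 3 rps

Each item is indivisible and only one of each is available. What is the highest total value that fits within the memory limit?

105 rps

Check high-value combinations within 16 GB:
- logger+gateway: memory 6+10=16, value 69+36=105
- logger+cache: memory 6+6=12, value 69+35=104
- logger+queue: memory 6+5=11, value 69+3=72
- gateway+cache: memory 10+6=16, value 36+35=71
Best: 105 rps.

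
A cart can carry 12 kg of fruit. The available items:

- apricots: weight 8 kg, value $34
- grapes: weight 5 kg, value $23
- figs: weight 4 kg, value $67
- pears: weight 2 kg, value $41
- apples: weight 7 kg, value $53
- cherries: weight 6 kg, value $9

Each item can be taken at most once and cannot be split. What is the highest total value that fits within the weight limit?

$131

This is a 0/1 knapsack; check combinations near the capacity.
- grapes+figs+pears: weight 5+4+2=11, value 23+67+41=131
- figs+apples: weight 4+7=11, value 67+53=120
- figs+pears+cherries: weight 4+2+6=12, value 67+41+9=117
Best: $131.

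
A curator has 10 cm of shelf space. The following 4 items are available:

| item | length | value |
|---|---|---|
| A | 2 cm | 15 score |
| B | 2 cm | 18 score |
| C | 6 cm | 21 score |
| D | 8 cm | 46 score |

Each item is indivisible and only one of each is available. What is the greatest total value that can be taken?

64 score

Check high-value combinations within 10 cm:
- B+D: length 2+8=10, value 18+46=64
- A+D: length 2+8=10, value 15+46=61
- A+B+C: length 2+2+6=10, value 15+18+21=54
Best: 64 score.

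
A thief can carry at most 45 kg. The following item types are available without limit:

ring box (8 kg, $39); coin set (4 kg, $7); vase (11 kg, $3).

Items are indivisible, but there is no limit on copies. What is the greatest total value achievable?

$202

Best value-per-unit is ring box at 39/8; filling with it alone gives 5×39 = 195.
Optimal mix: 5×ring box + 1×coin set → weight 44, value 202.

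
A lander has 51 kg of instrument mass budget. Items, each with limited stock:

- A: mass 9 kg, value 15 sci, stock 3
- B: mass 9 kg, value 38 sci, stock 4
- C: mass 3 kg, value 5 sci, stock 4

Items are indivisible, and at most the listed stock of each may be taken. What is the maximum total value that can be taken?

Top feasible selections:
- 1×A + 4×B + 2×C: mass 51, value 177
- 4×B + 4×C: mass 48, value 172
- 1×A + 4×B + 1×C: mass 48, value 172
- 4×B + 3×C: mass 45, value 167
Best: 177 sci.

177 sci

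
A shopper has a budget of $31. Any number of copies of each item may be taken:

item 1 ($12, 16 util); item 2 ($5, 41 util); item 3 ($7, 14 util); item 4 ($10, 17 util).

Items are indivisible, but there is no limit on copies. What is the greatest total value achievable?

246 util

Best value-per-unit is item 2 at 41/5, and filling with it alone uses cost 6×5=30. No mix of the others beats 6×41 = 246.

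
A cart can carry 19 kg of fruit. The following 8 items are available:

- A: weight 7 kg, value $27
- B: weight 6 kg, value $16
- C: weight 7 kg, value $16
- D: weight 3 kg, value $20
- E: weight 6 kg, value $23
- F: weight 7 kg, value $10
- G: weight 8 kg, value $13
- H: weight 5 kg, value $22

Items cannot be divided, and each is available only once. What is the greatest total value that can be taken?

Check high-value combinations within 19 kg:
- A+E+H: weight 7+6+5=18, value 27+23+22=72
- A+D+E: weight 7+3+6=16, value 27+20+23=70
- A+D+H: weight 7+3+5=15, value 27+20+22=69
- A+B+E: weight 7+6+6=19, value 27+16+23=66
Best: $72.

$72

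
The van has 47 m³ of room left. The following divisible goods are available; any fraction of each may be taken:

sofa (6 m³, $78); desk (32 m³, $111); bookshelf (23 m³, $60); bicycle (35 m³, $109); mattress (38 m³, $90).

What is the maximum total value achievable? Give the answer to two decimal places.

Take in order of value per unit:
- sofa (78/6 per unit): all 6 → value 78, running total 78.00
- desk (111/32 per unit): all 32 → value 111, running total 189.00
- bicycle (109/35 per unit): 9 of 35 → value 9×109/35 = 28.0286, running total 217.03
Total 217.03.

217.03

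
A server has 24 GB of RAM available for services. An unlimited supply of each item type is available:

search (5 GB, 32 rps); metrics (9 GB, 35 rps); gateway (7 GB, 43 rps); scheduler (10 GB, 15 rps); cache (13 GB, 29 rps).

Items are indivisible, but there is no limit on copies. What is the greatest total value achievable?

150 rps

Best value-per-unit is search at 32/5; filling with it alone gives 4×32 = 128.
Optimal mix: 2×search + 2×gateway → memory 24, value 150.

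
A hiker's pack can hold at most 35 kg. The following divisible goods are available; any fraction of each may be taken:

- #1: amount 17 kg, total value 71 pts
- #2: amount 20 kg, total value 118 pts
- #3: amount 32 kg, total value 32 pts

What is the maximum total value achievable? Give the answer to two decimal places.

Take in order of value per unit:
- #2 (118/20 per unit): all 20 → value 118, running total 118.00
- #1 (71/17 per unit): 15 of 17 → value 15×71/17 = 62.6471, running total 180.65
Total 180.65.

180.65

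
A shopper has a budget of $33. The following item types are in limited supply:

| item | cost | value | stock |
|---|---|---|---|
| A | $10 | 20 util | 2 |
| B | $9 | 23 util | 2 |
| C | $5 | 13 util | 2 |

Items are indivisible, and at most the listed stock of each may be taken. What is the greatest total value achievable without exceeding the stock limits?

Top feasible selections:
- 1×A + 2×B + 1×C: cost 33, value 79
- 2×B + 2×C: cost 28, value 72
- 1×A + 1×B + 2×C: cost 29, value 69
- 1×A + 2×B: cost 28, value 66
Best: 79 util.

79 util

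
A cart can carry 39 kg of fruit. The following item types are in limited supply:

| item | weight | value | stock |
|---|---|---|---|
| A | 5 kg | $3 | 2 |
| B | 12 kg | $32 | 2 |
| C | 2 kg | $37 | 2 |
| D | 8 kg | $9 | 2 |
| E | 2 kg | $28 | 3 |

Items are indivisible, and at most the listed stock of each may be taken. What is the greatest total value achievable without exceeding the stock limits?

Top feasible selections:
- 1×A + 2×B + 2×C + 3×E: weight 39, value 225
- 2×B + 2×C + 3×E: weight 34, value 222
Best: $225.

$225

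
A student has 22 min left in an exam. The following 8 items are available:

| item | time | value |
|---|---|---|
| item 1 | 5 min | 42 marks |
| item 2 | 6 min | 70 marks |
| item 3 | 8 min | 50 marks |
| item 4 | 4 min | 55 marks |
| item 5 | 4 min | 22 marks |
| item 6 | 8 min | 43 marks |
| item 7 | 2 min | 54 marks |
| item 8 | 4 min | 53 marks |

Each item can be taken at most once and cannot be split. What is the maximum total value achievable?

Check high-value combinations within 22 min:
- item 1+item 2+item 4+item 7+item 8: time 5+6+4+2+4=21, value 42+70+55+54+53=274
- item 2+item 4+item 5+item 7+item 8: time 6+4+4+2+4=20, value 70+55+22+54+53=254
- item 1+item 2+item 4+item 5+item 7: time 5+6+4+4+2=21, value 42+70+55+22+54=243
- item 1+item 2+item 5+item 7+item 8: time 5+6+4+2+4=21, value 42+70+22+54+53=241
Best: 274 marks.

274 marks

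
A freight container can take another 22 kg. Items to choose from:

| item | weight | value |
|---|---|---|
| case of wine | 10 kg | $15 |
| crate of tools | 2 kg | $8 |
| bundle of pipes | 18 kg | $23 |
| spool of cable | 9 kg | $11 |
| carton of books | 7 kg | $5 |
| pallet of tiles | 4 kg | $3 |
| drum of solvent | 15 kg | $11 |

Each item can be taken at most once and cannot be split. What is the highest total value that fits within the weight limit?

$34

Check high-value combinations within 22 kg:
- case of wine+crate of tools+spool of cable: weight 10+2+9=21, value 15+8+11=34
- crate of tools+bundle of pipes: weight 2+18=20, value 8+23=31
- case of wine+crate of tools+carton of books: weight 10+2+7=19, value 15+8+5=28
- crate of tools+spool of cable+carton of books+pallet of tiles: weight 2+9+7+4=22, value 8+11+5+3=27
Best: $34.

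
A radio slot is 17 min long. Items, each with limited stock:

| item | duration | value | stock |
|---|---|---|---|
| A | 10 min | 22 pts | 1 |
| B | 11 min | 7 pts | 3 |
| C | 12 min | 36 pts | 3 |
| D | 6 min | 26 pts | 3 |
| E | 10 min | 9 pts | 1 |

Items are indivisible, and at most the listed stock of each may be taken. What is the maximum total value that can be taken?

52 pts

Best selections within duration 17 and stock limits:
- 2×D: duration 12, value 52
- 1×A + 1×D: duration 16, value 48
- 1×C: duration 12, value 36
- 1×D + 1×E: duration 16, value 35
Best: 52 pts.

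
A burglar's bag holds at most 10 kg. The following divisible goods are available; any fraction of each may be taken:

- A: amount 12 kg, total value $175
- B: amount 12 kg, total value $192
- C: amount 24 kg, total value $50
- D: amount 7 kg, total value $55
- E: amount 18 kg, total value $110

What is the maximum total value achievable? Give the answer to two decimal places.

160.00

Take in order of value per unit:
- B (192/12 per unit): 10 of 12 → value 10×192/12 = 160.0000, running total 160.00
Total 160.00.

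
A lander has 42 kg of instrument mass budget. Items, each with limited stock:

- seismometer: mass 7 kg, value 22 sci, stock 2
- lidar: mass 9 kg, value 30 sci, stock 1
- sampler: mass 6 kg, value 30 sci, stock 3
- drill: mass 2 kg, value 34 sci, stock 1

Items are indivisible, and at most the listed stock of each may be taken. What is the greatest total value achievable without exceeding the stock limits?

Top feasible selections:
- 1×seismometer + 1×lidar + 3×sampler + 1×drill: mass 36, value 176
- 2×seismometer + 3×sampler + 1×drill: mass 34, value 168
- 2×seismometer + 1×lidar + 2×sampler + 1×drill: mass 37, value 168
Best: 176 sci.

176 sci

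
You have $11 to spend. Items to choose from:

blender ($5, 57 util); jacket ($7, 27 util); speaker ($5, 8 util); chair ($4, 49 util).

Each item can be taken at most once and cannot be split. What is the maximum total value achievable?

106 util

Check high-value combinations within $11:
- blender+chair: cost 5+4=9, value 57+49=106
- jacket+chair: cost 7+4=11, value 27+49=76
- blender+speaker: cost 5+5=10, value 57+8=65
- blender: cost 5, value 57
Best: 106 util.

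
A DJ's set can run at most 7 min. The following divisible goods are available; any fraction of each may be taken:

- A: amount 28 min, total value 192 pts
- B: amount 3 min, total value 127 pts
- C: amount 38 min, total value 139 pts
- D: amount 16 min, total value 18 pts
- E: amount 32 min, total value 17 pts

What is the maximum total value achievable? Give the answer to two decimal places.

Take in order of value per unit:
- B (127/3 per unit): all 3 → value 127, running total 127.00
- A (192/28 per unit): 4 of 28 → value 4×192/28 = 27.4286, running total 154.43
Total 154.43.

154.43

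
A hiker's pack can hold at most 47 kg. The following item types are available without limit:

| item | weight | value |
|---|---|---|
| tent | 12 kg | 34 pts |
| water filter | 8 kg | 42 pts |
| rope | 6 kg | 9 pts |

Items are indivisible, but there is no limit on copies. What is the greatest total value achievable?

219 pts

Best value-per-unit is water filter at 42/8; filling with it alone gives 5×42 = 210.
Optimal mix: 5×water filter + 1×rope → weight 46, value 219.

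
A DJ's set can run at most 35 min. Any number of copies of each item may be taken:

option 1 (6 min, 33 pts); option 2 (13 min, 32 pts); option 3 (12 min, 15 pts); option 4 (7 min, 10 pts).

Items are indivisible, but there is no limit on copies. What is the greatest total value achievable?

165 pts

Best value-per-unit is option 1 at 33/6, and filling with it alone uses duration 5×6=30. No mix of the others beats 5×33 = 165.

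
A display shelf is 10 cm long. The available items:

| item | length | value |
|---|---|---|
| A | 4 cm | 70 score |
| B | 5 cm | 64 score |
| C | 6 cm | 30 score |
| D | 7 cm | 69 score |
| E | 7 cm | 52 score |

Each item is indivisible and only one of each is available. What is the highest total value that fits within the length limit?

134 score

Check high-value combinations within 10 cm:
- A+B: length 4+5=9, value 70+64=134
- A+C: length 4+6=10, value 70+30=100
- A: length 4, value 70
Best: 134 score.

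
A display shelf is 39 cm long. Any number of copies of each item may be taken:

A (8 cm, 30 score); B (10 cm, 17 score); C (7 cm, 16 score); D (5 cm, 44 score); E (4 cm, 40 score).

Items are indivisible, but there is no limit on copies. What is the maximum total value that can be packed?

372 score

Best value-per-unit is E at 40/4; filling with it alone gives 9×40 = 360.
Optimal mix: 3×D + 6×E → length 39, value 372.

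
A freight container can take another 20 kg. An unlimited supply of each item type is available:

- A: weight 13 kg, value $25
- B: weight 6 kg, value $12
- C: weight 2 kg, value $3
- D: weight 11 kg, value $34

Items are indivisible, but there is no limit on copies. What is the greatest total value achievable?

Best value-per-unit is D at 34/11; filling with it alone gives 1×34 = 34.
Optimal mix: 1×B + 1×C + 1×D → weight 19, value 49.

$49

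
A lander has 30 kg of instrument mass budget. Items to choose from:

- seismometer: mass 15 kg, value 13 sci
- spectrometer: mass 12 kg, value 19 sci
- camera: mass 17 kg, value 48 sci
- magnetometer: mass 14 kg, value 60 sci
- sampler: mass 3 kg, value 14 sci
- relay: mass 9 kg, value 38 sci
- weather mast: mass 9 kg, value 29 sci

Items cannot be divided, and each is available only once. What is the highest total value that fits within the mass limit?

112 sci

This is a 0/1 knapsack; check combinations near the capacity.
- magnetometer+sampler+relay: mass 14+3+9=26, value 60+14+38=112
- magnetometer+sampler+weather mast: mass 14+3+9=26, value 60+14+29=103
- camera+sampler+relay: mass 17+3+9=29, value 48+14+38=100
Best: 112 sci.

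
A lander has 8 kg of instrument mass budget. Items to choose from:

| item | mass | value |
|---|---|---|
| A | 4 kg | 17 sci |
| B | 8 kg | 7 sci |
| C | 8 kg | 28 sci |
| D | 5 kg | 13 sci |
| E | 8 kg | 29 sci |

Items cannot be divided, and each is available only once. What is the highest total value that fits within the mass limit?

Check high-value combinations within 8 kg:
- E: mass 8, value 29
- C: mass 8, value 28
- A: mass 4, value 17
- D: mass 5, value 13
- B: mass 8, value 7
Best: 29 sci.

29 sci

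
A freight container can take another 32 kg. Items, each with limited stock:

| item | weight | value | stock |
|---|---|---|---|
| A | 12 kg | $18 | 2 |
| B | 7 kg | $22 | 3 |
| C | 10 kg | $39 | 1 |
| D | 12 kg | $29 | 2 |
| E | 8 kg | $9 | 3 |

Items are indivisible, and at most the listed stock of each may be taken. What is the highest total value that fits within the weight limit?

$105

Top feasible selections:
- 3×B + 1×C: weight 31, value 105
- 2×B + 1×C + 1×E: weight 32, value 92
- 1×B + 1×C + 1×D: weight 29, value 90
- 2×B + 1×C: weight 24, value 83
Best: $105.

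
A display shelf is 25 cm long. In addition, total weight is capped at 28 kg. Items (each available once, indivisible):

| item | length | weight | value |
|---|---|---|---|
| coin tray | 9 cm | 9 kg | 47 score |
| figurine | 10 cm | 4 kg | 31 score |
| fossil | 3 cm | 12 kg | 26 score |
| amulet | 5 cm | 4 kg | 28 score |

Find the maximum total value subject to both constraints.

Feasible sets respecting both limits:
- coin tray+figurine+amulet: length 24, weight 17, value 106
- coin tray+figurine+fossil: length 22, weight 25, value 104
- coin tray+fossil+amulet: length 17, weight 25, value 101
Best: 106 score.

106 score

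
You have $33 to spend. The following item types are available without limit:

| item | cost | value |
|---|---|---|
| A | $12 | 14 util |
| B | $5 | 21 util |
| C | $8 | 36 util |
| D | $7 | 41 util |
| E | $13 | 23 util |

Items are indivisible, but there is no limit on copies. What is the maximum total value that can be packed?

185 util

Best value-per-unit is D at 41/7; filling with it alone gives 4×41 = 164.
Optimal mix: 1×B + 4×D → cost 33, value 185.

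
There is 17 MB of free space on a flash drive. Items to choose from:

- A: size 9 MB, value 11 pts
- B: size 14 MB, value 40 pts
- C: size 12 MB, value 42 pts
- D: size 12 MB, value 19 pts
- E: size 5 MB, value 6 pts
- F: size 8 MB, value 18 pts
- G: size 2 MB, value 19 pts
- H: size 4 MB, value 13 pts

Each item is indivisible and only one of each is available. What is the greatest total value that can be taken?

61 pts

This is a 0/1 knapsack; check combinations near the capacity.
- C+G: size 12+2=14, value 42+19=61
- B+G: size 14+2=16, value 40+19=59
- C+H: size 12+4=16, value 42+13=55
- F+G+H: size 8+2+4=14, value 18+19+13=50
- C+E: size 12+5=17, value 42+6=48
Best: 61 pts.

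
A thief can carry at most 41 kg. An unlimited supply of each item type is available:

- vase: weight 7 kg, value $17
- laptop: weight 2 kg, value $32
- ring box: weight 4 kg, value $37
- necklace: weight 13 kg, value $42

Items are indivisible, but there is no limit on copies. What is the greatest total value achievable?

$640

Best value-per-unit is laptop at 32/2, and filling with it alone uses weight 20×2=40. No mix of the others beats 20×32 = 640.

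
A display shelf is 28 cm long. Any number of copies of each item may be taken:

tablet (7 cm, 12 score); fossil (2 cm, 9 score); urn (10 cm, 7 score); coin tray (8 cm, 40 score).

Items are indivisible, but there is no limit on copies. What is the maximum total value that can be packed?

138 score

Best value-per-unit is coin tray at 40/8; filling with it alone gives 3×40 = 120.
Optimal mix: 2×fossil + 3×coin tray → length 28, value 138.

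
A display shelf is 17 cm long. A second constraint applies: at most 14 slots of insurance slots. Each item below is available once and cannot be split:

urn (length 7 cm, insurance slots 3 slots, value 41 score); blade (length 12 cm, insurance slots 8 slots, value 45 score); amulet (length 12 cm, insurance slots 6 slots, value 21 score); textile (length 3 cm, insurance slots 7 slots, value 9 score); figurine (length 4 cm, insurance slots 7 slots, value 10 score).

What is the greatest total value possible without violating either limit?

Feasible sets respecting both limits:
- urn+figurine: length 11, insurance slots 10, value 51
- urn+textile: length 10, insurance slots 10, value 50
- blade: length 12, insurance slots 8, value 45
Best: 51 score.

51 score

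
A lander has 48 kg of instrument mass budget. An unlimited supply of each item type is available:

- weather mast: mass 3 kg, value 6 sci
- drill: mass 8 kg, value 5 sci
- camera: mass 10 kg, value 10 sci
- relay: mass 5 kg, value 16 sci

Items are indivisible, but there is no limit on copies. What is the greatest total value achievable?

Best value-per-unit is relay at 16/5; filling with it alone gives 9×16 = 144.
Optimal mix: 1×weather mast + 9×relay → mass 48, value 150.

150 sci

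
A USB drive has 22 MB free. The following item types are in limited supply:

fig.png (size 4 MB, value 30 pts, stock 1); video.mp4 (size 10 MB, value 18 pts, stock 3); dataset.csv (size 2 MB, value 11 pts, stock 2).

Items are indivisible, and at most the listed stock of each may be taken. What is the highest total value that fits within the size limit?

Top feasible selections:
- 1×fig.png + 1×video.mp4 + 2×dataset.csv: size 18, value 70
- 1×fig.png + 1×video.mp4 + 1×dataset.csv: size 16, value 59
- 1×fig.png + 2×dataset.csv: size 8, value 52
- 1×fig.png + 1×video.mp4: size 14, value 48
Best: 70 pts.

70 pts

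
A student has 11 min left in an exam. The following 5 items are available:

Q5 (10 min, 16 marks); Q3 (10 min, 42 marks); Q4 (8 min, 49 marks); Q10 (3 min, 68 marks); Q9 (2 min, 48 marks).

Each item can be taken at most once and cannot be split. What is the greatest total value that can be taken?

117 marks

This is a 0/1 knapsack; check combinations near the capacity.
- Q4+Q10: time 8+3=11, value 49+68=117
- Q10+Q9: time 3+2=5, value 68+48=116
- Q4+Q9: time 8+2=10, value 49+48=97
Best: 117 marks.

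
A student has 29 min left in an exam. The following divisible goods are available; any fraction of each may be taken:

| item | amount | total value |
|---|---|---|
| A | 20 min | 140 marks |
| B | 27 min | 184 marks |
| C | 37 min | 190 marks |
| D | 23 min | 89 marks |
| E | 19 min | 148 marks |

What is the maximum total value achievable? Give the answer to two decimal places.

218.00

Take in order of value per unit:
- E (148/19 per unit): all 19 → value 148, running total 148.00
- A (140/20 per unit): 10 of 20 → value 10×140/20 = 70.0000, running total 218.00
Total 218.00.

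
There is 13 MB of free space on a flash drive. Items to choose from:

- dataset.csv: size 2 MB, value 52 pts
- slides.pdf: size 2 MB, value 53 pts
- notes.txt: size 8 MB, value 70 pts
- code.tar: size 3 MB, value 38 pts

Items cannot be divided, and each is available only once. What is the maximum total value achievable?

Check high-value combinations within 13 MB:
- dataset.csv+slides.pdf+notes.txt: size 2+2+8=12, value 52+53+70=175
- slides.pdf+notes.txt+code.tar: size 2+8+3=13, value 53+70+38=161
- dataset.csv+notes.txt+code.tar: size 2+8+3=13, value 52+70+38=160
- dataset.csv+slides.pdf+code.tar: size 2+2+3=7, value 52+53+38=143
- slides.pdf+notes.txt: size 2+8=10, value 53+70=123
Best: 175 pts.

175 pts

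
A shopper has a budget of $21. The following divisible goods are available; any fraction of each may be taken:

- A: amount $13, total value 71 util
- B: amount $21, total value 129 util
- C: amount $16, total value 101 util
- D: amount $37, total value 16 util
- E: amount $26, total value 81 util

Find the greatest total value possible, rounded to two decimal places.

131.71

Take in order of value per unit:
- C (101/16 per unit): all 16 → value 101, running total 101.00
- B (129/21 per unit): 5 of 21 → value 5×129/21 = 30.7143, running total 131.71
Total 131.71.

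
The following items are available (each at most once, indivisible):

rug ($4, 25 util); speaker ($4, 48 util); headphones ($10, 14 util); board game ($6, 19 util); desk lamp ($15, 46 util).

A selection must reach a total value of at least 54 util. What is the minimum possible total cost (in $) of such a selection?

Subsets with value ≥ 54, sorted by total cost:
- rug+speaker: cost 8, value 73
- speaker+board game: cost 10, value 67
Minimum cost: 8 $.

8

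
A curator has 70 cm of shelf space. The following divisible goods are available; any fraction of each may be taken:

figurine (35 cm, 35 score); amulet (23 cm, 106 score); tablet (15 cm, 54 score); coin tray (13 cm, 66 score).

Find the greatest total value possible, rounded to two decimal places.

Take in order of value per unit:
- coin tray (66/13 per unit): all 13 → value 66, running total 66.00
- amulet (106/23 per unit): all 23 → value 106, running total 172.00
- tablet (54/15 per unit): all 15 → value 54, running total 226.00
- figurine (35/35 per unit): 19 of 35 → value 19×35/35 = 19.0000, running total 245.00
Total 245.00.

245.00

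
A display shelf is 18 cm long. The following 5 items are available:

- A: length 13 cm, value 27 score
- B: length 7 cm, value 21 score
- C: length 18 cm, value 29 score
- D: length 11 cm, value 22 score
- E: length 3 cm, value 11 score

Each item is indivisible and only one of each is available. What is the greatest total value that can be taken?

43 score

Check high-value combinations within 18 cm:
- B+D: length 7+11=18, value 21+22=43
- A+E: length 13+3=16, value 27+11=38
- D+E: length 11+3=14, value 22+11=33
- B+E: length 7+3=10, value 21+11=32
Best: 43 score.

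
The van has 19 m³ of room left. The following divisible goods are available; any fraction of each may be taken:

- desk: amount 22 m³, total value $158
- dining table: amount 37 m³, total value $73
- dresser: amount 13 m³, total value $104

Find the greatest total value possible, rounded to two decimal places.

147.09

Take in order of value per unit:
- dresser (104/13 per unit): all 13 → value 104, running total 104.00
- desk (158/22 per unit): 6 of 22 → value 6×158/22 = 43.0909, running total 147.09
Total 147.09.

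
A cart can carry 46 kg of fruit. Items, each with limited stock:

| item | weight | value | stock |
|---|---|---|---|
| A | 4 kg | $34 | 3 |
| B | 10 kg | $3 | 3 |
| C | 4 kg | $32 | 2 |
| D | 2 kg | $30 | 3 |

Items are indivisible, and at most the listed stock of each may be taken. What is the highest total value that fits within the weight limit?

Best selections within weight 46 and stock limits:
- 3×A + 2×B + 2×C + 3×D: weight 46, value 262
- 3×A + 1×B + 2×C + 3×D: weight 36, value 259
- 3×A + 2×C + 3×D: weight 26, value 256
Best: $262.

$262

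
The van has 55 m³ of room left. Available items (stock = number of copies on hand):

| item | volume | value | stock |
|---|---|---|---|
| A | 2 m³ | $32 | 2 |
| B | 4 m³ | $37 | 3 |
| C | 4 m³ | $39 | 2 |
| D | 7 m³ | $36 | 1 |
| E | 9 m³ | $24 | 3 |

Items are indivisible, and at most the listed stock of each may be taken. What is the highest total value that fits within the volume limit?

Best selections within volume 55 and stock limits:
- 2×A + 3×B + 2×C + 1×D + 2×E: volume 49, value 337
- 2×A + 3×B + 2×C + 3×E: volume 51, value 325
Best: $337.

$337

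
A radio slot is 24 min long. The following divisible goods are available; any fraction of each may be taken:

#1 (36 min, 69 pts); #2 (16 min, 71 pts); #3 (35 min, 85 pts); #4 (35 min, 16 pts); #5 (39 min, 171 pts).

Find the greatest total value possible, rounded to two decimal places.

Take in order of value per unit:
- #2 (71/16 per unit): all 16 → value 71, running total 71.00
- #5 (171/39 per unit): 8 of 39 → value 8×171/39 = 35.0769, running total 106.08
Total 106.08.

106.08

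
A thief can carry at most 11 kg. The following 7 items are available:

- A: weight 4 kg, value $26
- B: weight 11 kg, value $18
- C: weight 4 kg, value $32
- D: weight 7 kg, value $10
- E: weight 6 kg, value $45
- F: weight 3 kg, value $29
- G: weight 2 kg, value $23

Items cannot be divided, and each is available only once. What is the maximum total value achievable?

Check high-value combinations within 11 kg:
- E+F+G: weight 6+3+2=11, value 45+29+23=97
- A+C+F: weight 4+4+3=11, value 26+32+29=87
- C+F+G: weight 4+3+2=9, value 32+29+23=84
- A+C+G: weight 4+4+2=10, value 26+32+23=81
Best: $97.

$97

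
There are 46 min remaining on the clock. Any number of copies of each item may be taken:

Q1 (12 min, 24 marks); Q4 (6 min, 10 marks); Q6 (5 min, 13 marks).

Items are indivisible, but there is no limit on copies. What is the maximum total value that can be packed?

117 marks

Best value-per-unit is Q6 at 13/5, and filling with it alone uses time 9×5=45. No mix of the others beats 9×13 = 117.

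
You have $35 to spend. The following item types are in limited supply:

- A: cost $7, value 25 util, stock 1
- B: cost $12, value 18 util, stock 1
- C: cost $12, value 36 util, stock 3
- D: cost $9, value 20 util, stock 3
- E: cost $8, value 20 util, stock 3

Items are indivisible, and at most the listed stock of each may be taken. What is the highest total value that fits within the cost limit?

Top feasible selections:
- 1×A + 1×C + 2×E: cost 35, value 101
- 1×A + 2×C: cost 31, value 97
Best: 101 util.

101 util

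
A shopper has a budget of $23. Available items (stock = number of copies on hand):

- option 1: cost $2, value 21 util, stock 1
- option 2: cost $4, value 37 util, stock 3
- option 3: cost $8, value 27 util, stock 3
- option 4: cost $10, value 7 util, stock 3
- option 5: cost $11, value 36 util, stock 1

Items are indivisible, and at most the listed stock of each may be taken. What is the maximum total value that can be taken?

Best selections within cost 23 and stock limits:
- 1×option 1 + 3×option 2 + 1×option 3: cost 22, value 159
- 3×option 2 + 1×option 5: cost 23, value 147
- 3×option 2 + 1×option 3: cost 20, value 138
- 1×option 1 + 3×option 2: cost 14, value 132
Best: 159 util.

159 util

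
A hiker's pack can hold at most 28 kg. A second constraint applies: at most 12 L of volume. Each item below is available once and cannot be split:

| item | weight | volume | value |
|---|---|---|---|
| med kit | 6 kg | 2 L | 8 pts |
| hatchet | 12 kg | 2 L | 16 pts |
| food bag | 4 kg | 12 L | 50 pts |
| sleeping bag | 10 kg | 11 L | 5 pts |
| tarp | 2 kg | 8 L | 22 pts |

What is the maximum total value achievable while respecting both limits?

Feasible sets respecting both limits:
- food bag: weight 4, volume 12, value 50
- med kit+hatchet+tarp: weight 20, volume 12, value 46
- hatchet+tarp: weight 14, volume 10, value 38
Best: 50 pts.

50 pts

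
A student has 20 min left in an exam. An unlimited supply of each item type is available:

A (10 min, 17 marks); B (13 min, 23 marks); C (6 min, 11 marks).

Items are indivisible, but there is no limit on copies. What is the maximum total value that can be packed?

Best value-per-unit is C at 11/6; filling with it alone gives 3×11 = 33.
Optimal mix: 2×A → time 20, value 34.

34 marks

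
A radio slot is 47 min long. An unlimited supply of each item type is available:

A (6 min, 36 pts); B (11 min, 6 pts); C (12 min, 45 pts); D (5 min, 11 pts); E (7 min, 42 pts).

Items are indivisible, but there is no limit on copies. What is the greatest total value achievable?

282 pts

Best value-per-unit is A at 36/6; filling with it alone gives 7×36 = 252.
Optimal mix: 2×A + 5×E → duration 47, value 282.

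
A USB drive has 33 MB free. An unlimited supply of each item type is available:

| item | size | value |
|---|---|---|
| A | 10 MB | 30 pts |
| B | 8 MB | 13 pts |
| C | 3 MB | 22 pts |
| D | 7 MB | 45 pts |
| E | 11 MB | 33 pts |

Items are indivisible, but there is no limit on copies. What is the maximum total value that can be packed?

Best value-per-unit is C at 22/3, and filling with it alone uses size 11×3=33. No mix of the others beats 11×22 = 242.

242 pts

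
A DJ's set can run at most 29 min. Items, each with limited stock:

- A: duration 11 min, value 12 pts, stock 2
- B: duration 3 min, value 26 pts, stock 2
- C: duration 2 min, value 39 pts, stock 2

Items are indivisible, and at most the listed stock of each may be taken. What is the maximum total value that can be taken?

142 pts

Top feasible selections:
- 1×A + 2×B + 2×C: duration 21, value 142
- 2×B + 2×C: duration 10, value 130
- 2×A + 1×B + 2×C: duration 29, value 128
Best: 142 pts.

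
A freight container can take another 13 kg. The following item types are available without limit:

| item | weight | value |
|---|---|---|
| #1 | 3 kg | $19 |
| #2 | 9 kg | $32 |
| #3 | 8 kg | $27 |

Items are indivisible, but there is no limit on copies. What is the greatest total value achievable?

$76

Best value-per-unit is #1 at 19/3, and filling with it alone uses weight 4×3=12. No mix of the others beats 4×19 = 76.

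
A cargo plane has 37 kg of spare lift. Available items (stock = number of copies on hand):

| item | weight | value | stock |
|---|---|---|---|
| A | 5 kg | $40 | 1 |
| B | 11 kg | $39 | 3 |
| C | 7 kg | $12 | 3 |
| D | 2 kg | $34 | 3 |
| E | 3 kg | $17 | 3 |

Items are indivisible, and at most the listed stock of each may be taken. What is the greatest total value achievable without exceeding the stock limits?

Best selections within weight 37 and stock limits:
- 1×A + 2×B + 3×D + 1×E: weight 36, value 237
- 1×A + 1×B + 3×D + 3×E: weight 31, value 232
- 2×B + 3×D + 3×E: weight 37, value 231
Best: $237.

$237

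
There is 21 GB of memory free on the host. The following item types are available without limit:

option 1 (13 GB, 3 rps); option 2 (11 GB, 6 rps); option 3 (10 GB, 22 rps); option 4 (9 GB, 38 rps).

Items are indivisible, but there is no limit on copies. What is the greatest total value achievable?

Best value-per-unit is option 4 at 38/9, and filling with it alone uses memory 2×9=18. No mix of the others beats 2×38 = 76.

76 rps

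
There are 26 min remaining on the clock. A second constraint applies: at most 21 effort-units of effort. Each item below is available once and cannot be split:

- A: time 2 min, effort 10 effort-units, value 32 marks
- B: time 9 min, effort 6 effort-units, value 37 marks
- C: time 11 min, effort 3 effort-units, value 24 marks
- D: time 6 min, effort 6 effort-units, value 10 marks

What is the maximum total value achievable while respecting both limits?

Feasible sets respecting both limits:
- A+B+C: time 22, effort 19, value 93
- B+C+D: time 26, effort 15, value 71
- A+B: time 11, effort 16, value 69
Best: 93 marks.

93 marks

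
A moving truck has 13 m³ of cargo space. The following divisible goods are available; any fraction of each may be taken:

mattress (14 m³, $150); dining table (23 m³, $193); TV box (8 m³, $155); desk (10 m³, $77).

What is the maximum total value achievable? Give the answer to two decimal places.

208.57

Take in order of value per unit:
- TV box (155/8 per unit): all 8 → value 155, running total 155.00
- mattress (150/14 per unit): 5 of 14 → value 5×150/14 = 53.5714, running total 208.57
Total 208.57.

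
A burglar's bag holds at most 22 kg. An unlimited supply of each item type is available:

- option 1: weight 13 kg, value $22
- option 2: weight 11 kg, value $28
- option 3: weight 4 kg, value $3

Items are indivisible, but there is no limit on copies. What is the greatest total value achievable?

$56

Best value-per-unit is option 2 at 28/11, and filling with it alone uses weight 2×11=22. No mix of the others beats 2×28 = 56.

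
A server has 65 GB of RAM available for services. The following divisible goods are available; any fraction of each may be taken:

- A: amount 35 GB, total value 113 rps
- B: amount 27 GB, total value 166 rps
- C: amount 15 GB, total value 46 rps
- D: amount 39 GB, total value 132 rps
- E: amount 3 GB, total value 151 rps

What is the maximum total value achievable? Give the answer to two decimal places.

435.46

Take in order of value per unit:
- E (151/3 per unit): all 3 → value 151, running total 151.00
- B (166/27 per unit): all 27 → value 166, running total 317.00
- D (132/39 per unit): 35 of 39 → value 35×132/39 = 118.4615, running total 435.46
Total 435.46.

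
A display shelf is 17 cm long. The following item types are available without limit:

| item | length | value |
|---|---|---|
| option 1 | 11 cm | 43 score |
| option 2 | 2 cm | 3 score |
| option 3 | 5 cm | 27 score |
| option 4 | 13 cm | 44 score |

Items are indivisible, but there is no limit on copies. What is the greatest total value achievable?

Best value-per-unit is option 3 at 27/5; filling with it alone gives 3×27 = 81.
Optimal mix: 1×option 2 + 3×option 3 → length 17, value 84.

84 score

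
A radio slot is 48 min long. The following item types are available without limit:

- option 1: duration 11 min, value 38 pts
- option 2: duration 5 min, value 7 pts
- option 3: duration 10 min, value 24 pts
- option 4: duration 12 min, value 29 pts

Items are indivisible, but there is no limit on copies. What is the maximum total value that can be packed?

152 pts

Best value-per-unit is option 1 at 38/11, and filling with it alone uses duration 4×11=44. No mix of the others beats 4×38 = 152.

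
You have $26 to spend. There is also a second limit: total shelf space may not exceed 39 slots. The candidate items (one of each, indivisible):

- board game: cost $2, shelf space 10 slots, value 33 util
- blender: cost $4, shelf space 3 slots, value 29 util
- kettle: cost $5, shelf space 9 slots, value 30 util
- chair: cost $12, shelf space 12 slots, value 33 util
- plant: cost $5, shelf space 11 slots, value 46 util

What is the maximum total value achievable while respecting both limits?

Feasible sets respecting both limits:
- board game+blender+chair+plant: cost 23, shelf space 36, value 141
- board game+blender+kettle+plant: cost 16, shelf space 33, value 138
- blender+kettle+chair+plant: cost 26, shelf space 35, value 138
- board game+blender+kettle+chair: cost 23, shelf space 34, value 125
Best: 141 util.

141 util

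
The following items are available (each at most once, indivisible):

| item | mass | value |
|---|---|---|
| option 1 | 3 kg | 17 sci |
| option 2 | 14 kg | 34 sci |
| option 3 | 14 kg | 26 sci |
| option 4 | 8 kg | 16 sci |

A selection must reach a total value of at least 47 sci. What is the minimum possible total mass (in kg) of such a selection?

Subsets with value ≥ 47, sorted by total mass:
- option 1+option 2: mass 17, value 51
- option 2+option 4: mass 22, value 50
- option 1+option 2+option 4: mass 25, value 67
- option 1+option 3+option 4: mass 25, value 59
Minimum mass: 17 kg.

17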